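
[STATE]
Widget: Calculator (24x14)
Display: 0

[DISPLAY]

                       0
┌───┬───┬───┬───┐       
│ 7 │ 8 │ 9 │ ÷ │       
├───┼───┼───┼───┤       
│ 4 │ 5 │ 6 │ × │       
├───┼───┼───┼───┤       
│ 1 │ 2 │ 3 │ - │       
├───┼───┼───┼───┤       
│ 0 │ . │ = │ + │       
├───┼───┼───┼───┤       
│ C │ MC│ MR│ M+│       
└───┴───┴───┴───┘       
                        
                        


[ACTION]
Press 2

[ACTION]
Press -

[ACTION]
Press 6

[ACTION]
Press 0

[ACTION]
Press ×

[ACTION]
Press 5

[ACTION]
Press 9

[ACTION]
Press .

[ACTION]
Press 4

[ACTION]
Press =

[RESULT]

                 -3445.2
┌───┬───┬───┬───┐       
│ 7 │ 8 │ 9 │ ÷ │       
├───┼───┼───┼───┤       
│ 4 │ 5 │ 6 │ × │       
├───┼───┼───┼───┤       
│ 1 │ 2 │ 3 │ - │       
├───┼───┼───┼───┤       
│ 0 │ . │ = │ + │       
├───┼───┼───┼───┤       
│ C │ MC│ MR│ M+│       
└───┴───┴───┴───┘       
                        
                        


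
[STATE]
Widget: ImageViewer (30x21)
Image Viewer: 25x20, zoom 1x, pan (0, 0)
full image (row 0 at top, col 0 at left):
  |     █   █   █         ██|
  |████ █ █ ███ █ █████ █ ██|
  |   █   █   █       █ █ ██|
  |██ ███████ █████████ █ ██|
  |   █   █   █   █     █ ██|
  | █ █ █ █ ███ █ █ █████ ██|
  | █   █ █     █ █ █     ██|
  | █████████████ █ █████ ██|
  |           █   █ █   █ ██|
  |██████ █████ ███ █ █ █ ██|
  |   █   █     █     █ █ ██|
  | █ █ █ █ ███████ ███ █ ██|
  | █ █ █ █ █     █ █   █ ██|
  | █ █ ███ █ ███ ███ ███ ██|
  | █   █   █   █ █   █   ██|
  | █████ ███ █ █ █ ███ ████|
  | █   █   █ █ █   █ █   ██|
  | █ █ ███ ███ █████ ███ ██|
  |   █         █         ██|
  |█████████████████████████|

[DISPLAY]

     █   █   █         ██     
████ █ █ ███ █ █████ █ ██     
   █   █   █       █ █ ██     
██ ███████ █████████ █ ██     
   █   █   █   █     █ ██     
 █ █ █ █ ███ █ █ █████ ██     
 █   █ █     █ █ █     ██     
 █████████████ █ █████ ██     
           █   █ █   █ ██     
██████ █████ ███ █ █ █ ██     
   █   █     █     █ █ ██     
 █ █ █ █ ███████ ███ █ ██     
 █ █ █ █ █     █ █   █ ██     
 █ █ ███ █ ███ ███ ███ ██     
 █   █   █   █ █   █   ██     
 █████ ███ █ █ █ ███ ████     
 █   █   █ █ █   █ █   ██     
 █ █ ███ ███ █████ ███ ██     
   █         █         ██     
█████████████████████████     
                              


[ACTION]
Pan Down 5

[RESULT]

 █ █ █ █ ███ █ █ █████ ██     
 █   █ █     █ █ █     ██     
 █████████████ █ █████ ██     
           █   █ █   █ ██     
██████ █████ ███ █ █ █ ██     
   █   █     █     █ █ ██     
 █ █ █ █ ███████ ███ █ ██     
 █ █ █ █ █     █ █   █ ██     
 █ █ ███ █ ███ ███ ███ ██     
 █   █   █   █ █   █   ██     
 █████ ███ █ █ █ ███ ████     
 █   █   █ █ █   █ █   ██     
 █ █ ███ ███ █████ ███ ██     
   █         █         ██     
█████████████████████████     
                              
                              
                              
                              
                              
                              


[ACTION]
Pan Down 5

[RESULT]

   █   █     █     █ █ ██     
 █ █ █ █ ███████ ███ █ ██     
 █ █ █ █ █     █ █   █ ██     
 █ █ ███ █ ███ ███ ███ ██     
 █   █   █   █ █   █   ██     
 █████ ███ █ █ █ ███ ████     
 █   █   █ █ █   █ █   ██     
 █ █ ███ ███ █████ ███ ██     
   █         █         ██     
█████████████████████████     
                              
                              
                              
                              
                              
                              
                              
                              
                              
                              
                              


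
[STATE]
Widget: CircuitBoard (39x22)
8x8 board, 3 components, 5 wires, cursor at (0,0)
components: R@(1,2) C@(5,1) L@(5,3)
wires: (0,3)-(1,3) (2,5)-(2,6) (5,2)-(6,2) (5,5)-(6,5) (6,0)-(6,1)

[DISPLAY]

   0 1 2 3 4 5 6 7                     
0  [.]          ·                      
                │                      
1           R   ·                      
                                       
2                       · ─ ·          
                                       
3                                      
                                       
4                                      
                                       
5       C   ·   L       ·              
            │           │              
6   · ─ ·   ·           ·              
                                       
7                                      
Cursor: (0,0)                          
                                       
                                       
                                       
                                       
                                       


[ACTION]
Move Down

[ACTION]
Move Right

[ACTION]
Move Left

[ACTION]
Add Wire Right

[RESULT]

   0 1 2 3 4 5 6 7                     
0               ·                      
                │                      
1  [.]─ ·   R   ·                      
                                       
2                       · ─ ·          
                                       
3                                      
                                       
4                                      
                                       
5       C   ·   L       ·              
            │           │              
6   · ─ ·   ·           ·              
                                       
7                                      
Cursor: (1,0)                          
                                       
                                       
                                       
                                       
                                       


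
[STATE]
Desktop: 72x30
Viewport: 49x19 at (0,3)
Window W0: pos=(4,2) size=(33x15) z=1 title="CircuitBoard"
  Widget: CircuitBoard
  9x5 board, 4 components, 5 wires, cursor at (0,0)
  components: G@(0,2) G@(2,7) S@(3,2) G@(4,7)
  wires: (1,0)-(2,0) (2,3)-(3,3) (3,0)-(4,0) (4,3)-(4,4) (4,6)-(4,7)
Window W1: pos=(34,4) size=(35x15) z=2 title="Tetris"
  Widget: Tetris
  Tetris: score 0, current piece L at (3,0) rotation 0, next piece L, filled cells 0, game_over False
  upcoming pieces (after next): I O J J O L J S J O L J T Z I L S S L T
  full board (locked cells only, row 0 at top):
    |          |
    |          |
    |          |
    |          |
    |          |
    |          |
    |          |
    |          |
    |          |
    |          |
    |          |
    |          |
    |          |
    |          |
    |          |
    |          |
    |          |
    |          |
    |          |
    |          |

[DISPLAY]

    ┃ CircuitBoard                  ┃            
    ┠─────────────────────────────┏━━━━━━━━━━━━━━
    ┃   0 1 2 3 4 5 6 7 8         ┃ Tetris       
    ┃0  [.]      G                ┠──────────────
    ┃                             ┃          │Nex
    ┃1   ·                        ┃          │  ▒
    ┃    │                        ┃          │▒▒▒
    ┃2   ·           ·            ┃          │   
    ┃                │            ┃          │   
    ┃3   ·       S   ·            ┃          │   
    ┃    │                        ┃          │Sco
    ┃4   ·           · ─ ·       ·┃          │0  
    ┃Cursor: (0,0)                ┃          │   
    ┗━━━━━━━━━━━━━━━━━━━━━━━━━━━━━┃          │   
                                  ┃          │   
                                  ┗━━━━━━━━━━━━━━
                                                 
                                                 
                                                 


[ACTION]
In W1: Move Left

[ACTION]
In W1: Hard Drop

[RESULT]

    ┃ CircuitBoard                  ┃            
    ┠─────────────────────────────┏━━━━━━━━━━━━━━
    ┃   0 1 2 3 4 5 6 7 8         ┃ Tetris       
    ┃0  [.]      G                ┠──────────────
    ┃                             ┃          │Nex
    ┃1   ·                        ┃          │███
    ┃    │                        ┃          │   
    ┃2   ·           ·            ┃          │   
    ┃                │            ┃          │   
    ┃3   ·       S   ·            ┃          │   
    ┃    │                        ┃          │Sco
    ┃4   ·           · ─ ·       ·┃          │0  
    ┃Cursor: (0,0)                ┃          │   
    ┗━━━━━━━━━━━━━━━━━━━━━━━━━━━━━┃    ▒     │   
                                  ┃  ▒▒▒     │   
                                  ┗━━━━━━━━━━━━━━
                                                 
                                                 
                                                 


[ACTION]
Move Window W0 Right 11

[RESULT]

               ┃ CircuitBoard                  ┃ 
               ┠──────────────────┏━━━━━━━━━━━━━━
               ┃   0 1 2 3 4 5 6 7┃ Tetris       
               ┃0  [.]      G     ┠──────────────
               ┃                  ┃          │Nex
               ┃1   ·             ┃          │███
               ┃    │             ┃          │   
               ┃2   ·           · ┃          │   
               ┃                │ ┃          │   
               ┃3   ·       S   · ┃          │   
               ┃    │             ┃          │Sco
               ┃4   ·           · ┃          │0  
               ┃Cursor: (0,0)     ┃          │   
               ┗━━━━━━━━━━━━━━━━━━┃    ▒     │   
                                  ┃  ▒▒▒     │   
                                  ┗━━━━━━━━━━━━━━
                                                 
                                                 
                                                 


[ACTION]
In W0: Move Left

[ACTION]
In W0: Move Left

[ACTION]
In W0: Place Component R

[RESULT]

               ┃ CircuitBoard                  ┃ 
               ┠──────────────────┏━━━━━━━━━━━━━━
               ┃   0 1 2 3 4 5 6 7┃ Tetris       
               ┃0  [R]      G     ┠──────────────
               ┃                  ┃          │Nex
               ┃1   ·             ┃          │███
               ┃    │             ┃          │   
               ┃2   ·           · ┃          │   
               ┃                │ ┃          │   
               ┃3   ·       S   · ┃          │   
               ┃    │             ┃          │Sco
               ┃4   ·           · ┃          │0  
               ┃Cursor: (0,0)     ┃          │   
               ┗━━━━━━━━━━━━━━━━━━┃    ▒     │   
                                  ┃  ▒▒▒     │   
                                  ┗━━━━━━━━━━━━━━
                                                 
                                                 
                                                 


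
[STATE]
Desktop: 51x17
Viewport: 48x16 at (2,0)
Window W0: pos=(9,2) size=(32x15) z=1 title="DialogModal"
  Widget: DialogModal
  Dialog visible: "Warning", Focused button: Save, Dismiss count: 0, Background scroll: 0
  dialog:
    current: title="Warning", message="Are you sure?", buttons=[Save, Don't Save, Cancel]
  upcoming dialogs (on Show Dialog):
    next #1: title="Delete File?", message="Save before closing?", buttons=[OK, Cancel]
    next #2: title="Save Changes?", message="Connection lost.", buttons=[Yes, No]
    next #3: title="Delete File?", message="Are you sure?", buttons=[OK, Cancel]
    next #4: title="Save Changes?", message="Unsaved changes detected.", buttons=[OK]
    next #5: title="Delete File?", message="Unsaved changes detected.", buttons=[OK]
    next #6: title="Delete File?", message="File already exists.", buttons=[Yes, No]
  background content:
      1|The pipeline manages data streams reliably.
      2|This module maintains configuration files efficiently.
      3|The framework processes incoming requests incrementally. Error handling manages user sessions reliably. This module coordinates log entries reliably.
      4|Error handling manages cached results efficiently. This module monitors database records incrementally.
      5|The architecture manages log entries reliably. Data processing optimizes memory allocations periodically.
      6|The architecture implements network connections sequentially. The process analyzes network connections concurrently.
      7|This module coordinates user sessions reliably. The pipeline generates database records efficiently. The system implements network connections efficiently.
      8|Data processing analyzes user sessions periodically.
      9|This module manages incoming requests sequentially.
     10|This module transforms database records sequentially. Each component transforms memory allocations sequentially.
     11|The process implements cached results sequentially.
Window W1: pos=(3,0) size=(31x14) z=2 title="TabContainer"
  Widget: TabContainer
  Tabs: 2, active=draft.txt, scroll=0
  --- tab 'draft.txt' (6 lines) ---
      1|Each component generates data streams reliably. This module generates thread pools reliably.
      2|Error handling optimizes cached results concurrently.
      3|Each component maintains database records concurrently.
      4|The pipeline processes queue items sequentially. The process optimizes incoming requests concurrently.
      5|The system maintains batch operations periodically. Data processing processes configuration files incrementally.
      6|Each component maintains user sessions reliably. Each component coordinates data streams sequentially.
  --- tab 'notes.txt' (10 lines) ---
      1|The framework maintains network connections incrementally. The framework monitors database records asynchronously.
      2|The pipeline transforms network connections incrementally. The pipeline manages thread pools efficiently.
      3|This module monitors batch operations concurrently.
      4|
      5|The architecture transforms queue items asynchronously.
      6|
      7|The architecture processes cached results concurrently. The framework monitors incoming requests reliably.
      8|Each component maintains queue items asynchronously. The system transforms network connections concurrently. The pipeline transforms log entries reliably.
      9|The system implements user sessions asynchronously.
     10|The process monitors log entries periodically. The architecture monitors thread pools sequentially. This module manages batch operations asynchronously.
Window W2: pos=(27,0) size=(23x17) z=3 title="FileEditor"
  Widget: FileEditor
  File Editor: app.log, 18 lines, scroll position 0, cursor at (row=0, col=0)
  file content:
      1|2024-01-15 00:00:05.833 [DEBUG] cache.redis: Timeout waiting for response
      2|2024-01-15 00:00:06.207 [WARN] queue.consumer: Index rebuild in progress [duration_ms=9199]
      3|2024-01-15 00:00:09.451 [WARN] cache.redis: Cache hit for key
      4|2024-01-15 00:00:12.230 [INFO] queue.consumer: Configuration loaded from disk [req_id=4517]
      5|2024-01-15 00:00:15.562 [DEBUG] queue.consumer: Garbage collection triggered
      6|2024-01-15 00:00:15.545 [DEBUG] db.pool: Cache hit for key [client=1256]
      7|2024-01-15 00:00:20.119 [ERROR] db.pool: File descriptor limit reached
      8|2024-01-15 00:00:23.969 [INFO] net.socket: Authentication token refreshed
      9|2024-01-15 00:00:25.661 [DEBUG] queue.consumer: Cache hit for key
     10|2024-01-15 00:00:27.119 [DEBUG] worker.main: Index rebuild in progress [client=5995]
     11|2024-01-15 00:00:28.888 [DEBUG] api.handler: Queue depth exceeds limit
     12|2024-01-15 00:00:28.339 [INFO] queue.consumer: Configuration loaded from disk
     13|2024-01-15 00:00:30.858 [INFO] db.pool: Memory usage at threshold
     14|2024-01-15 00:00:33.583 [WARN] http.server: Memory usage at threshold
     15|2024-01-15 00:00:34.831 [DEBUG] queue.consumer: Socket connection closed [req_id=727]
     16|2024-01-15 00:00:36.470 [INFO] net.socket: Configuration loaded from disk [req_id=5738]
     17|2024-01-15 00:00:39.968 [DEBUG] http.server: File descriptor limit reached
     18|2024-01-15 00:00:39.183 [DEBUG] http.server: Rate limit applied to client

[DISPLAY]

 ┏━━━━━━━━━━━━━━━━━━━━━━━┏━━━━━━━━━━━━━━━━━━━━━┓
 ┃ TabContainer          ┃ FileEditor          ┃
 ┠───────────────────────┠─────────────────────┨
 ┃[draft.txt]│ notes.txt ┃█024-01-15 00:00:05.▲┃
 ┃───────────────────────┃2024-01-15 00:00:06.█┃
 ┃Each component generate┃2024-01-15 00:00:09.░┃
 ┃Error handling optimize┃2024-01-15 00:00:12.░┃
 ┃Each component maintain┃2024-01-15 00:00:15.░┃
 ┃The pipeline processes ┃2024-01-15 00:00:15.░┃
 ┃The system maintains ba┃2024-01-15 00:00:20.░┃
 ┃Each component maintain┃2024-01-15 00:00:23.░┃
 ┃                       ┃2024-01-15 00:00:25.░┃
 ┃                       ┃2024-01-15 00:00:27.░┃
 ┗━━━━━━━━━━━━━━━━━━━━━━━┃2024-01-15 00:00:28.░┃
       ┃This module trans┃2024-01-15 00:00:28.░┃
       ┃The process imple┃2024-01-15 00:00:30.▼┃


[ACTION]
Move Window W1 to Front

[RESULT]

 ┏━━━━━━━━━━━━━━━━━━━━━━━━━━━━━┓━━━━━━━━━━━━━━━┓
 ┃ TabContainer                ┃ditor          ┃
 ┠─────────────────────────────┨───────────────┨
 ┃[draft.txt]│ notes.txt       ┃1-15 00:00:05.▲┃
 ┃─────────────────────────────┃1-15 00:00:06.█┃
 ┃Each component generates data┃1-15 00:00:09.░┃
 ┃Error handling optimizes cach┃1-15 00:00:12.░┃
 ┃Each component maintains data┃1-15 00:00:15.░┃
 ┃The pipeline processes queue ┃1-15 00:00:15.░┃
 ┃The system maintains batch op┃1-15 00:00:20.░┃
 ┃Each component maintains user┃1-15 00:00:23.░┃
 ┃                             ┃1-15 00:00:25.░┃
 ┃                             ┃1-15 00:00:27.░┃
 ┗━━━━━━━━━━━━━━━━━━━━━━━━━━━━━┛1-15 00:00:28.░┃
       ┃This module trans┃2024-01-15 00:00:28.░┃
       ┃The process imple┃2024-01-15 00:00:30.▼┃


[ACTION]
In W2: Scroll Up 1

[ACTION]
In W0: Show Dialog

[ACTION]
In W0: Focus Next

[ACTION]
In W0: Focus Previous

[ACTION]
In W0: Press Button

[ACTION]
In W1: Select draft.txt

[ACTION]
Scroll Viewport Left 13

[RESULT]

   ┏━━━━━━━━━━━━━━━━━━━━━━━━━━━━━┓━━━━━━━━━━━━━━
   ┃ TabContainer                ┃ditor         
   ┠─────────────────────────────┨──────────────
   ┃[draft.txt]│ notes.txt       ┃1-15 00:00:05.
   ┃─────────────────────────────┃1-15 00:00:06.
   ┃Each component generates data┃1-15 00:00:09.
   ┃Error handling optimizes cach┃1-15 00:00:12.
   ┃Each component maintains data┃1-15 00:00:15.
   ┃The pipeline processes queue ┃1-15 00:00:15.
   ┃The system maintains batch op┃1-15 00:00:20.
   ┃Each component maintains user┃1-15 00:00:23.
   ┃                             ┃1-15 00:00:25.
   ┃                             ┃1-15 00:00:27.
   ┗━━━━━━━━━━━━━━━━━━━━━━━━━━━━━┛1-15 00:00:28.
         ┃This module trans┃2024-01-15 00:00:28.
         ┃The process imple┃2024-01-15 00:00:30.


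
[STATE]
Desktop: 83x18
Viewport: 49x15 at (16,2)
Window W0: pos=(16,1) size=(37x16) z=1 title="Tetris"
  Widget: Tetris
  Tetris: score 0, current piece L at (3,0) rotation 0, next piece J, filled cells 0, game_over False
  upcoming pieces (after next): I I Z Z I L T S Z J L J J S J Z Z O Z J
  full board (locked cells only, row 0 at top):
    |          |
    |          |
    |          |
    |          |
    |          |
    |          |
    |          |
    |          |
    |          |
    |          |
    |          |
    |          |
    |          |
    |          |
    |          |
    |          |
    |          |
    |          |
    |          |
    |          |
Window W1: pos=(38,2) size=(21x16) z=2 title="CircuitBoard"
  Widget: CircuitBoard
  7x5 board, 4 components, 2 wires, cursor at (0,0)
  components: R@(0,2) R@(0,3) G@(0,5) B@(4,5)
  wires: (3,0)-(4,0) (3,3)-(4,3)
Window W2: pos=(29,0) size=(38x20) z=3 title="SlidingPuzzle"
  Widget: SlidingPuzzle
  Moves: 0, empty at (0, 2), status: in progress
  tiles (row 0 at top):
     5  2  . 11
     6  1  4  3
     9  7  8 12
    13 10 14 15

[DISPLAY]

┃ Tetris     ┠───────────────────────────────────
┠────────────┃┌────┬────┬────┬────┐              
┃          │N┃│  5 │  2 │    │ 11 │              
┃          │█┃├────┼────┼────┼────┤              
┃          │█┃│  6 │  1 │  4 │  3 │              
┃          │ ┃├────┼────┼────┼────┤              
┃          │ ┃│  9 │  7 │  8 │ 12 │              
┃          │ ┃├────┼────┼────┼────┤              
┃          │S┃│ 13 │ 10 │ 14 │ 15 │              
┃          │0┃└────┴────┴────┴────┘              
┃          │ ┃Moves: 0                           
┃          │ ┃                                   
┃          │ ┃                                   
┃          │ ┃                                   
┗━━━━━━━━━━━━┃                                   


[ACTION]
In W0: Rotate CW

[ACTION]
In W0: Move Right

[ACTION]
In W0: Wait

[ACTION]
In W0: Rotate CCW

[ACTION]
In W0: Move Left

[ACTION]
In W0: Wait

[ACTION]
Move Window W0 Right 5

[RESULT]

     ┃ Tetris┠───────────────────────────────────
     ┠───────┃┌────┬────┬────┬────┐              
     ┃       ┃│  5 │  2 │    │ 11 │              
     ┃       ┃├────┼────┼────┼────┤              
     ┃       ┃│  6 │  1 │  4 │  3 │              
     ┃       ┃├────┼────┼────┼────┤              
     ┃       ┃│  9 │  7 │  8 │ 12 │              
     ┃       ┃├────┼────┼────┼────┤              
     ┃       ┃│ 13 │ 10 │ 14 │ 15 │              
     ┃       ┃└────┴────┴────┴────┘              
     ┃       ┃Moves: 0                           
     ┃       ┃                                   
     ┃       ┃                                   
     ┃       ┃                                   
     ┗━━━━━━━┃                                   


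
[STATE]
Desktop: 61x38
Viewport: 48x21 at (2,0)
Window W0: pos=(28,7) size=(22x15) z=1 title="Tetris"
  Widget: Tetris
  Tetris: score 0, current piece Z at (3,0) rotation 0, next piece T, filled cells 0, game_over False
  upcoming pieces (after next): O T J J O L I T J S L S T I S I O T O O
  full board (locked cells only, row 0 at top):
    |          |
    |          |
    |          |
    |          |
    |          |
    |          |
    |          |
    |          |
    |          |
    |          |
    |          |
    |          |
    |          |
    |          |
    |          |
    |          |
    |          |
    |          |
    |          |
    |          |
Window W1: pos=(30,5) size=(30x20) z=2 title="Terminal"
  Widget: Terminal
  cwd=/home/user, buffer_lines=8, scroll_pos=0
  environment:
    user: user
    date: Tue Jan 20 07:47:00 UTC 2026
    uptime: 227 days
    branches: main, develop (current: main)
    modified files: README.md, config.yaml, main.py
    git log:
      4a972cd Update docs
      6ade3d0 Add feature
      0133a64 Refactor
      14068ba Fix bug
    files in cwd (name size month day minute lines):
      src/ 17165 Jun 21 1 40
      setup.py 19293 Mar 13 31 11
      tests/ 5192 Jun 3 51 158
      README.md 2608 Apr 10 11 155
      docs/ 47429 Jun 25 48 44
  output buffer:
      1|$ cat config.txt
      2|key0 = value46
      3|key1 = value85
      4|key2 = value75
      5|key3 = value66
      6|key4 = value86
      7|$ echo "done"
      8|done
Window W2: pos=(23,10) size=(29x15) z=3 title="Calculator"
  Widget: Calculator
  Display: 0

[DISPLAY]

                                                
                                                
                                                
                                                
                                                
                            ┏━━━━━━━━━━━━━━━━━━━
                            ┃ Terminal          
                          ┏━┠───────────────────
                          ┃ ┃$ cat config.txt   
                          ┠─┃key0 = value46     
                     ┏━━━━━━━━━━━━━━━━━━━━━━━━━━
                     ┃ Calculator               
                     ┠──────────────────────────
                     ┃                          
                     ┃┌───┬───┬───┬───┐         
                     ┃│ 7 │ 8 │ 9 │ ÷ │         
                     ┃├───┼───┼───┼───┤         
                     ┃│ 4 │ 5 │ 6 │ × │         
                     ┃├───┼───┼───┼───┤         
                     ┃│ 1 │ 2 │ 3 │ - │         
                     ┃├───┼───┼───┼───┤         


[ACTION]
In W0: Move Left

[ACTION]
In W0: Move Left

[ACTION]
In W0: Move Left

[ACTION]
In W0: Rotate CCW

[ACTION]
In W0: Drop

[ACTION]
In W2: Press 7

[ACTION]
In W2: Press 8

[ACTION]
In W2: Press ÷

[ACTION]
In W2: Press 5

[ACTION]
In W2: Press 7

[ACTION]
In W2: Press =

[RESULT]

                                                
                                                
                                                
                                                
                                                
                            ┏━━━━━━━━━━━━━━━━━━━
                            ┃ Terminal          
                          ┏━┠───────────────────
                          ┃ ┃$ cat config.txt   
                          ┠─┃key0 = value46     
                     ┏━━━━━━━━━━━━━━━━━━━━━━━━━━
                     ┃ Calculator               
                     ┠──────────────────────────
                     ┃                1.36842105
                     ┃┌───┬───┬───┬───┐         
                     ┃│ 7 │ 8 │ 9 │ ÷ │         
                     ┃├───┼───┼───┼───┤         
                     ┃│ 4 │ 5 │ 6 │ × │         
                     ┃├───┼───┼───┼───┤         
                     ┃│ 1 │ 2 │ 3 │ - │         
                     ┃├───┼───┼───┼───┤         


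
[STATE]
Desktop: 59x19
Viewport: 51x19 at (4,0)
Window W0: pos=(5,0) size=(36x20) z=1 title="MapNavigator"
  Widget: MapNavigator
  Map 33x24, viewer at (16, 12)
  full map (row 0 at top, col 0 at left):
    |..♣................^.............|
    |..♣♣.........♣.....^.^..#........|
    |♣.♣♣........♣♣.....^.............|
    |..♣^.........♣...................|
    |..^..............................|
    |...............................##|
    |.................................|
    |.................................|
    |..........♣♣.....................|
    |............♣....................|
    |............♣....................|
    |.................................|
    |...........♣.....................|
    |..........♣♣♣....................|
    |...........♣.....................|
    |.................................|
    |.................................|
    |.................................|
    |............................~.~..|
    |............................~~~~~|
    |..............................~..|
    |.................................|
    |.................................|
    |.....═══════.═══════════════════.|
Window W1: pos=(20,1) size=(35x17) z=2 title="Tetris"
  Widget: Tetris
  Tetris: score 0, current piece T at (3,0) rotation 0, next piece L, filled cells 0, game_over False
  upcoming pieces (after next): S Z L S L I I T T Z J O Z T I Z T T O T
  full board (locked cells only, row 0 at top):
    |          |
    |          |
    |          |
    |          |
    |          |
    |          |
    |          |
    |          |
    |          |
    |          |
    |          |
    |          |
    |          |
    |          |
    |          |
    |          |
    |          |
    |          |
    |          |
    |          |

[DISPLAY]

 ┏━━━━━━━━━━━━━━━━━━━━━━━━━━━━━━━━━━┓              
 ┃ MapNavigator ┏━━━━━━━━━━━━━━━━━━━━━━━━━━━━━━━━━┓
 ┠──────────────┃ Tetris                          ┃
 ┃ ..^..........┠─────────────────────────────────┨
 ┃ .............┃          │Next:                 ┃
 ┃ .............┃          │  ▒                   ┃
 ┃ .............┃          │▒▒▒                   ┃
 ┃ ..........♣♣.┃          │                      ┃
 ┃ ............♣┃          │                      ┃
 ┃ ............♣┃          │                      ┃
 ┃ .............┃          │Score:                ┃
 ┃ ...........♣.┃          │0                     ┃
 ┃ ..........♣♣♣┃          │                      ┃
 ┃ ...........♣.┃          │                      ┃
 ┃ .............┃          │                      ┃
 ┃ .............┃          │                      ┃
 ┃ .............┃          │                      ┃
 ┃ .............┗━━━━━━━━━━━━━━━━━━━━━━━━━━━━━━━━━┛
 ┃ ............................~~~~~┃              


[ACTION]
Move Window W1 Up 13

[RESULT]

 ┏━━━━━━━━━━━━━━┏━━━━━━━━━━━━━━━━━━━━━━━━━━━━━━━━━┓
 ┃ MapNavigator ┃ Tetris                          ┃
 ┠──────────────┠─────────────────────────────────┨
 ┃ ..^..........┃          │Next:                 ┃
 ┃ .............┃          │  ▒                   ┃
 ┃ .............┃          │▒▒▒                   ┃
 ┃ .............┃          │                      ┃
 ┃ ..........♣♣.┃          │                      ┃
 ┃ ............♣┃          │                      ┃
 ┃ ............♣┃          │Score:                ┃
 ┃ .............┃          │0                     ┃
 ┃ ...........♣.┃          │                      ┃
 ┃ ..........♣♣♣┃          │                      ┃
 ┃ ...........♣.┃          │                      ┃
 ┃ .............┃          │                      ┃
 ┃ .............┃          │                      ┃
 ┃ .............┗━━━━━━━━━━━━━━━━━━━━━━━━━━━━━━━━━┛
 ┃ ............................~.~..┃              
 ┃ ............................~~~~~┃              


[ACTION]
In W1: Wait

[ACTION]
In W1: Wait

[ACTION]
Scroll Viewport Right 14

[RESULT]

━━━━━━━━━━━━┏━━━━━━━━━━━━━━━━━━━━━━━━━━━━━━━━━┓    
apNavigator ┃ Tetris                          ┃    
────────────┠─────────────────────────────────┨    
.^..........┃          │Next:                 ┃    
............┃          │  ▒                   ┃    
............┃          │▒▒▒                   ┃    
............┃          │                      ┃    
.........♣♣.┃          │                      ┃    
...........♣┃          │                      ┃    
...........♣┃          │Score:                ┃    
............┃          │0                     ┃    
..........♣.┃          │                      ┃    
.........♣♣♣┃          │                      ┃    
..........♣.┃          │                      ┃    
............┃          │                      ┃    
............┃          │                      ┃    
............┗━━━━━━━━━━━━━━━━━━━━━━━━━━━━━━━━━┛    
...........................~.~..┃                  
...........................~~~~~┃                  


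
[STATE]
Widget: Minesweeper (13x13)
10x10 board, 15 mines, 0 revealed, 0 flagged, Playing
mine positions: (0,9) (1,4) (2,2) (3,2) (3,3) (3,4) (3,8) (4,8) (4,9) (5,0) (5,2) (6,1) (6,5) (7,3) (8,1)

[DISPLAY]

■■■■■■■■■■   
■■■■■■■■■■   
■■■■■■■■■■   
■■■■■■■■■■   
■■■■■■■■■■   
■■■■■■■■■■   
■■■■■■■■■■   
■■■■■■■■■■   
■■■■■■■■■■   
■■■■■■■■■■   
             
             
             


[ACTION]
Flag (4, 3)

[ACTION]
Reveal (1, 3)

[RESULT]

■■■■■■■■■■   
■■■2■■■■■■   
■■■■■■■■■■   
■■■■■■■■■■   
■■■⚑■■■■■■   
■■■■■■■■■■   
■■■■■■■■■■   
■■■■■■■■■■   
■■■■■■■■■■   
■■■■■■■■■■   
             
             
             


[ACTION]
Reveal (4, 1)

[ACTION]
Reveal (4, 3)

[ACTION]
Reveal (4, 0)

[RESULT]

■■■■■■■■■■   
■■■2■■■■■■   
■■■■■■■■■■   
■■■■■■■■■■   
13■⚑■■■■■■   
■■■■■■■■■■   
■■■■■■■■■■   
■■■■■■■■■■   
■■■■■■■■■■   
■■■■■■■■■■   
             
             
             


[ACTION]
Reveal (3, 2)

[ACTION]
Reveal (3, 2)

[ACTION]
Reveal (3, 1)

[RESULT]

■■■■■■■■■✹   
■■■2✹■■■■■   
■■✹■■■■■■■   
■■✹✹✹■■■✹■   
13■⚑■■■■✹✹   
✹■✹■■■■■■■   
■✹■■■✹■■■■   
■■■✹■■■■■■   
■✹■■■■■■■■   
■■■■■■■■■■   
             
             
             


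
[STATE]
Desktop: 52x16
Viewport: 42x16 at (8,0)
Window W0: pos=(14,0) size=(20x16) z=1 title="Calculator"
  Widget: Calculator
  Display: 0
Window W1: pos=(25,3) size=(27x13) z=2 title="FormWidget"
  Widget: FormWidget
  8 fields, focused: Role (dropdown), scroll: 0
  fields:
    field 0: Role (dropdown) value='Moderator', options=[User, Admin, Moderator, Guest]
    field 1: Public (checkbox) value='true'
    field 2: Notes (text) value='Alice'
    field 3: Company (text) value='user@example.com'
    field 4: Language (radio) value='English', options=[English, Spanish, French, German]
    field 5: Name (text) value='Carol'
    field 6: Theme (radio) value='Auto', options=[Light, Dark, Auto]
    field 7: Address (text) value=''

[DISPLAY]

      ┏━━━━━━━━━━━━━━━━━━┓                
      ┃ Calculator       ┃                
      ┠──────────────────┨                
      ┃          ┏━━━━━━━━━━━━━━━━━━━━━━━━
      ┃┌───┬───┬─┃ FormWidget             
      ┃│ 7 │ 8 │ ┠────────────────────────
      ┃├───┼───┼─┃> Role:       [Moderato▼
      ┃│ 4 │ 5 │ ┃  Public:     [x]       
      ┃├───┼───┼─┃  Notes:      [Alice    
      ┃│ 1 │ 2 │ ┃  Company:    [user@exam
      ┃├───┼───┼─┃  Language:   (●) Englis
      ┃│ 0 │ . │ ┃  Name:       [Carol    
      ┃├───┼───┼─┃  Theme:      ( ) Light 
      ┃│ C │ MC│ ┃  Address:    [         
      ┃└───┴───┴─┃                        
      ┗━━━━━━━━━━┗━━━━━━━━━━━━━━━━━━━━━━━━


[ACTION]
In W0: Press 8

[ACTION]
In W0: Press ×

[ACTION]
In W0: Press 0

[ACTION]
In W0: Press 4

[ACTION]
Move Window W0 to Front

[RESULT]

      ┏━━━━━━━━━━━━━━━━━━┓                
      ┃ Calculator       ┃                
      ┠──────────────────┨                
      ┃                 4┃━━━━━━━━━━━━━━━━
      ┃┌───┬───┬───┬───┐ ┃get             
      ┃│ 7 │ 8 │ 9 │ ÷ │ ┃────────────────
      ┃├───┼───┼───┼───┤ ┃      [Moderato▼
      ┃│ 4 │ 5 │ 6 │ × │ ┃:     [x]       
      ┃├───┼───┼───┼───┤ ┃      [Alice    
      ┃│ 1 │ 2 │ 3 │ - │ ┃y:    [user@exam
      ┃├───┼───┼───┼───┤ ┃ge:   (●) Englis
      ┃│ 0 │ . │ = │ + │ ┃      [Carol    
      ┃├───┼───┼───┼───┤ ┃      ( ) Light 
      ┃│ C │ MC│ MR│ M+│ ┃s:    [         
      ┃└───┴───┴───┴───┘ ┃                
      ┗━━━━━━━━━━━━━━━━━━┛━━━━━━━━━━━━━━━━
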